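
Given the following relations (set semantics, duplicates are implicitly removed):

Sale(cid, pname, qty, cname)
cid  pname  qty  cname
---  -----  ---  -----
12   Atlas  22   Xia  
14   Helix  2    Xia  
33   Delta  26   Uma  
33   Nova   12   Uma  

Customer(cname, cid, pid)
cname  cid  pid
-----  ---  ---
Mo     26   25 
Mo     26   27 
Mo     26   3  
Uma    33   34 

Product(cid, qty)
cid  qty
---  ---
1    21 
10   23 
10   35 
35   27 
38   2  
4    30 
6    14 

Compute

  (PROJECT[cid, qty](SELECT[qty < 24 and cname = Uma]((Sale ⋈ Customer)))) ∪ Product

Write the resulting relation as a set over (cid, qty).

{(1, 21), (10, 23), (10, 35), (33, 12), (35, 27), (38, 2), (4, 30), (6, 14)}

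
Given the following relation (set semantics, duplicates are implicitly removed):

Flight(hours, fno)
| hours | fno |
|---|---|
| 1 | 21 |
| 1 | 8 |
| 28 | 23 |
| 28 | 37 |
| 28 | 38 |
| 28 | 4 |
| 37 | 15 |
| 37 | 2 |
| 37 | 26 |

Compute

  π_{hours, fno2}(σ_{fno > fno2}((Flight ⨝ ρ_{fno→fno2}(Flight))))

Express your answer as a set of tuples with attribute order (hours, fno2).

{(1, 8), (28, 23), (28, 37), (28, 4), (37, 15), (37, 2)}

ρ[fno→fno2]: schema becomes (hours, fno2); tuples unchanged.
Flight ⋈ ρ_{fno→fno2}(Flight) (natural join on hours): {(1, 21, 21), (1, 21, 8), (1, 8, 21), (1, 8, 8), (28, 23, 23), (28, 23, 37), (28, 23, 38), (28, 23, 4), (28, 37, 23), (28, 37, 37), (28, 37, 38), (28, 37, 4), (28, 38, 23), (28, 38, 37), (28, 38, 38), (28, 38, 4), (28, 4, 23), (28, 4, 37), (28, 4, 38), (28, 4, 4), (37, 15, 15), (37, 15, 2), (37, 15, 26), (37, 2, 15), (37, 2, 2), (37, 2, 26), (37, 26, 15), (37, 26, 2), (37, 26, 26)}
Filtering on fno > fno2 leaves {(1, 21, 8), (28, 23, 4), (28, 37, 23), (28, 37, 4), (28, 38, 23), (28, 38, 37), (28, 38, 4), (37, 15, 2), (37, 26, 15), (37, 26, 2)}.
π_{hours, fno2} gives {(1, 8), (28, 23), (28, 37), (28, 4), (37, 15), (37, 2)} (4 duplicate(s) eliminated).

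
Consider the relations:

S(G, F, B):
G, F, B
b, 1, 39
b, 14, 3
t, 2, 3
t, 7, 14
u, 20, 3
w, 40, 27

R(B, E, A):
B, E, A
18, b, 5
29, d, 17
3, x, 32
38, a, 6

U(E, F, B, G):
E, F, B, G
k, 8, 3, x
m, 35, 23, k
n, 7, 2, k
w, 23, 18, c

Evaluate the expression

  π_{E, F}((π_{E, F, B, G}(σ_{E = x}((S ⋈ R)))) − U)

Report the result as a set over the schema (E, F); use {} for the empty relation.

{(x, 14), (x, 2), (x, 20)}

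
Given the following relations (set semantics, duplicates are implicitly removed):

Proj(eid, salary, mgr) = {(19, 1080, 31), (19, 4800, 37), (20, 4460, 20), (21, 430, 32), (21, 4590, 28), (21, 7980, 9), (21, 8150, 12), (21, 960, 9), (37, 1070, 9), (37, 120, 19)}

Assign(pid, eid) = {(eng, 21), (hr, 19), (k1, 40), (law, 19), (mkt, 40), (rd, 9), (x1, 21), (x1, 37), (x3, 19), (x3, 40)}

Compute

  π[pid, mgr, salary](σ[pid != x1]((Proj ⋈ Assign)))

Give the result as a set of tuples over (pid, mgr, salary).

{(eng, 12, 8150), (eng, 28, 4590), (eng, 32, 430), (eng, 9, 7980), (eng, 9, 960), (hr, 31, 1080), (hr, 37, 4800), (law, 31, 1080), (law, 37, 4800), (x3, 31, 1080), (x3, 37, 4800)}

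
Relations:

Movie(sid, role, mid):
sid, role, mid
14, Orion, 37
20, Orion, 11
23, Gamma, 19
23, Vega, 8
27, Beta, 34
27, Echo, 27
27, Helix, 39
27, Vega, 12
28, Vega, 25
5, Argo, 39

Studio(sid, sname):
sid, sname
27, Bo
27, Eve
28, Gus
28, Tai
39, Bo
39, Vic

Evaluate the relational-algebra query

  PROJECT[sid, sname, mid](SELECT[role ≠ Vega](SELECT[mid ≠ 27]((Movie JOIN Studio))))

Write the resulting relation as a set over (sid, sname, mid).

Joining Movie and Studio on sid yields {(27, Beta, 34, Bo), (27, Beta, 34, Eve), (27, Echo, 27, Bo), (27, Echo, 27, Eve), (27, Helix, 39, Bo), (27, Helix, 39, Eve), (27, Vega, 12, Bo), (27, Vega, 12, Eve), (28, Vega, 25, Gus), (28, Vega, 25, Tai)}.
Filtering on mid ≠ 27 leaves {(27, Beta, 34, Bo), (27, Beta, 34, Eve), (27, Helix, 39, Bo), (27, Helix, 39, Eve), (27, Vega, 12, Bo), (27, Vega, 12, Eve), (28, Vega, 25, Gus), (28, Vega, 25, Tai)}.
Filtering on role ≠ Vega leaves {(27, Beta, 34, Bo), (27, Beta, 34, Eve), (27, Helix, 39, Bo), (27, Helix, 39, Eve)}.
Keep only column(s) sid, sname, mid: {(27, Bo, 34), (27, Bo, 39), (27, Eve, 34), (27, Eve, 39)}

{(27, Bo, 34), (27, Bo, 39), (27, Eve, 34), (27, Eve, 39)}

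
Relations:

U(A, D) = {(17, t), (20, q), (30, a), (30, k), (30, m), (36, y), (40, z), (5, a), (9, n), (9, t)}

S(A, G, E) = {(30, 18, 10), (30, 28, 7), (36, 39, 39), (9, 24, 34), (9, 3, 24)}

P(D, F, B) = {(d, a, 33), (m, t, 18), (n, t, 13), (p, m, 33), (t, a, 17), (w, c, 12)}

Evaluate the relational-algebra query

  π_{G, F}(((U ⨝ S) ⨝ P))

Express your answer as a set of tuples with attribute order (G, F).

{(18, t), (24, a), (24, t), (28, t), (3, a), (3, t)}

Joining U and S on A yields {(30, a, 18, 10), (30, a, 28, 7), (30, k, 18, 10), (30, k, 28, 7), (30, m, 18, 10), (30, m, 28, 7), (36, y, 39, 39), (9, n, 24, 34), (9, n, 3, 24), (9, t, 24, 34), (9, t, 3, 24)}.
Joining (U ⨝ S) and P on D yields {(30, m, 18, 10, t, 18), (30, m, 28, 7, t, 18), (9, n, 24, 34, t, 13), (9, n, 3, 24, t, 13), (9, t, 24, 34, a, 17), (9, t, 3, 24, a, 17)}.
Keep only column(s) G, F: {(18, t), (24, a), (24, t), (28, t), (3, a), (3, t)}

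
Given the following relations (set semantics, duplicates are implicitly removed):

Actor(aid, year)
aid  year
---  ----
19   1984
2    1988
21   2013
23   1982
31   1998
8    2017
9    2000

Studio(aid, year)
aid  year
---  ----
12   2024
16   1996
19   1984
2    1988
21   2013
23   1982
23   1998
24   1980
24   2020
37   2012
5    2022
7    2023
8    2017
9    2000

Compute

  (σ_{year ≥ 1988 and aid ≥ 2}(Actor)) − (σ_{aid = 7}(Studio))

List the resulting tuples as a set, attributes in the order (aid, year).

{(2, 1988), (21, 2013), (31, 1998), (8, 2017), (9, 2000)}

Filtering on year ≥ 1988 and aid ≥ 2 leaves {(2, 1988), (21, 2013), (31, 1998), (8, 2017), (9, 2000)}.
Filtering on aid = 7 leaves {(7, 2023)}.
Set difference of the two operands is {(2, 1988), (21, 2013), (31, 1998), (8, 2017), (9, 2000)}.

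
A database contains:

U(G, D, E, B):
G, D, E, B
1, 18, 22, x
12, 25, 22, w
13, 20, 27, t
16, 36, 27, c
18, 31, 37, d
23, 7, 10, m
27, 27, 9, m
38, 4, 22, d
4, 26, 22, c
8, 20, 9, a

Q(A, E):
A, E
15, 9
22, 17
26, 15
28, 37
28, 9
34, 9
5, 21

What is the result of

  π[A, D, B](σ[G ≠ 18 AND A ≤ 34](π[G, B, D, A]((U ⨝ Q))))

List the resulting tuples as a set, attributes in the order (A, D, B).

U ⋈ Q (natural join on E): {(18, 31, 37, d, 28), (27, 27, 9, m, 15), (27, 27, 9, m, 28), (27, 27, 9, m, 34), (8, 20, 9, a, 15), (8, 20, 9, a, 28), (8, 20, 9, a, 34)}
π[G, B, D, A]: project onto (G, B, D, A) → {(18, d, 31, 28), (27, m, 27, 15), (27, m, 27, 28), (27, m, 27, 34), (8, a, 20, 15), (8, a, 20, 28), (8, a, 20, 34)}
Selection G ≠ 18 AND A ≤ 34: {(27, m, 27, 15), (27, m, 27, 28), (27, m, 27, 34), (8, a, 20, 15), (8, a, 20, 28), (8, a, 20, 34)}
π[A, D, B]: project onto (A, D, B) → {(15, 20, a), (15, 27, m), (28, 20, a), (28, 27, m), (34, 20, a), (34, 27, m)}

{(15, 20, a), (15, 27, m), (28, 20, a), (28, 27, m), (34, 20, a), (34, 27, m)}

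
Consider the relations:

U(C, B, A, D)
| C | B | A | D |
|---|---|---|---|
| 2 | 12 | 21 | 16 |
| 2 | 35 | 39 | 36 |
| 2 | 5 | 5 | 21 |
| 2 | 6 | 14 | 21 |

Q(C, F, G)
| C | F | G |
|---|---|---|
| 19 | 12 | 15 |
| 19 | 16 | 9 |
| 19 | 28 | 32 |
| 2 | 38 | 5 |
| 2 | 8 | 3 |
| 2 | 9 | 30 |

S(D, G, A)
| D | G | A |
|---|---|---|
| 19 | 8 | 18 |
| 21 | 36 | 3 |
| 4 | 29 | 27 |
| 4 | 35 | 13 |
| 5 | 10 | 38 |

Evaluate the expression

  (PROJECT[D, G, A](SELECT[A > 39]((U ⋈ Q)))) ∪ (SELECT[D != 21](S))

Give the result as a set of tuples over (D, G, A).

{(19, 8, 18), (4, 29, 27), (4, 35, 13), (5, 10, 38)}

Joining U and Q on C yields {(2, 12, 21, 16, 38, 5), (2, 12, 21, 16, 8, 3), (2, 12, 21, 16, 9, 30), (2, 35, 39, 36, 38, 5), (2, 35, 39, 36, 8, 3), (2, 35, 39, 36, 9, 30), (2, 5, 5, 21, 38, 5), (2, 5, 5, 21, 8, 3), (2, 5, 5, 21, 9, 30), (2, 6, 14, 21, 38, 5), (2, 6, 14, 21, 8, 3), (2, 6, 14, 21, 9, 30)}.
Filtering on A > 39 leaves {}.
π_{D, G, A} gives {}.
Filtering on D != 21 leaves {(19, 8, 18), (4, 29, 27), (4, 35, 13), (5, 10, 38)}.
Taking the union: {(19, 8, 18), (4, 29, 27), (4, 35, 13), (5, 10, 38)}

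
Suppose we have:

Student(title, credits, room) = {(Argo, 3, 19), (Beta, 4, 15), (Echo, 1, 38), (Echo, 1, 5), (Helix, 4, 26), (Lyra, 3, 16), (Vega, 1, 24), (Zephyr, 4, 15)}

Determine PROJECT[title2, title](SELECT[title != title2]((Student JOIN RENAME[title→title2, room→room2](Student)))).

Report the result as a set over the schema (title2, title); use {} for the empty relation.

{(Argo, Lyra), (Beta, Helix), (Beta, Zephyr), (Echo, Vega), (Helix, Beta), (Helix, Zephyr), (Lyra, Argo), (Vega, Echo), (Zephyr, Beta), (Zephyr, Helix)}

ρ[title→title2, room→room2]: schema becomes (title2, credits, room2); tuples unchanged.
Joining Student and RENAME[title→title2, room→room2](Student) on credits yields {(Argo, 3, 19, Argo, 19), (Argo, 3, 19, Lyra, 16), (Beta, 4, 15, Beta, 15), (Beta, 4, 15, Helix, 26), (Beta, 4, 15, Zephyr, 15), (Echo, 1, 38, Echo, 38), (Echo, 1, 38, Echo, 5), (Echo, 1, 38, Vega, 24), (Echo, 1, 5, Echo, 38), (Echo, 1, 5, Echo, 5), (Echo, 1, 5, Vega, 24), (Helix, 4, 26, Beta, 15), (Helix, 4, 26, Helix, 26), (Helix, 4, 26, Zephyr, 15), (Lyra, 3, 16, Argo, 19), (Lyra, 3, 16, Lyra, 16), (Vega, 1, 24, Echo, 38), (Vega, 1, 24, Echo, 5), (Vega, 1, 24, Vega, 24), (Zephyr, 4, 15, Beta, 15), (Zephyr, 4, 15, Helix, 26), (Zephyr, 4, 15, Zephyr, 15)}.
Apply σ_{title != title2}; surviving tuples: {(Argo, 3, 19, Lyra, 16), (Beta, 4, 15, Helix, 26), (Beta, 4, 15, Zephyr, 15), (Echo, 1, 38, Vega, 24), (Echo, 1, 5, Vega, 24), (Helix, 4, 26, Beta, 15), (Helix, 4, 26, Zephyr, 15), (Lyra, 3, 16, Argo, 19), (Vega, 1, 24, Echo, 38), (Vega, 1, 24, Echo, 5), (Zephyr, 4, 15, Beta, 15), (Zephyr, 4, 15, Helix, 26)}
Keep only column(s) title2, title (2 duplicate(s) eliminated): {(Argo, Lyra), (Beta, Helix), (Beta, Zephyr), (Echo, Vega), (Helix, Beta), (Helix, Zephyr), (Lyra, Argo), (Vega, Echo), (Zephyr, Beta), (Zephyr, Helix)}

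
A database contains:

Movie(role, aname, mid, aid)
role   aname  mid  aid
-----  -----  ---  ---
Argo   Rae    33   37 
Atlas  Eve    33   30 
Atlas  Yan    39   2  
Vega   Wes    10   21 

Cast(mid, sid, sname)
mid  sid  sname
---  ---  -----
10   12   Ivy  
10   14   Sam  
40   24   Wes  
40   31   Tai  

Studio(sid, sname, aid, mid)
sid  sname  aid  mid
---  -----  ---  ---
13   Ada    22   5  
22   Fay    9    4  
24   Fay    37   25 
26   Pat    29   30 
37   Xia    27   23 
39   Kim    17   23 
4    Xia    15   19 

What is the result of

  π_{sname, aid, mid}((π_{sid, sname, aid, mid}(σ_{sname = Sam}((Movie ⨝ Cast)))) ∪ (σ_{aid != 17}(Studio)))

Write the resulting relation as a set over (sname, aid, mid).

Movie ⋈ Cast (natural join on mid): {(Vega, Wes, 10, 21, 12, Ivy), (Vega, Wes, 10, 21, 14, Sam)}
Apply σ_{sname = Sam}; surviving tuples: {(Vega, Wes, 10, 21, 14, Sam)}
Keep only column(s) sid, sname, aid, mid: {(14, Sam, 21, 10)}
Apply σ_{aid != 17}; surviving tuples: {(13, Ada, 22, 5), (22, Fay, 9, 4), (24, Fay, 37, 25), (26, Pat, 29, 30), (37, Xia, 27, 23), (4, Xia, 15, 19)}
Set union of the two operands is {(13, Ada, 22, 5), (14, Sam, 21, 10), (22, Fay, 9, 4), (24, Fay, 37, 25), (26, Pat, 29, 30), (37, Xia, 27, 23), (4, Xia, 15, 19)}.
Keep only column(s) sname, aid, mid: {(Ada, 22, 5), (Fay, 37, 25), (Fay, 9, 4), (Pat, 29, 30), (Sam, 21, 10), (Xia, 15, 19), (Xia, 27, 23)}

{(Ada, 22, 5), (Fay, 37, 25), (Fay, 9, 4), (Pat, 29, 30), (Sam, 21, 10), (Xia, 15, 19), (Xia, 27, 23)}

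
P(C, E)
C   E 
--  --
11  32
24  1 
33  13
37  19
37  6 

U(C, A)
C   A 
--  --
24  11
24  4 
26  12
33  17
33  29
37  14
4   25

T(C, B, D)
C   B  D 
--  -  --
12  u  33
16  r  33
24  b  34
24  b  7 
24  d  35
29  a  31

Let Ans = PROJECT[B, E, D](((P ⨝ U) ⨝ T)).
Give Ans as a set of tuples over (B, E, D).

{(b, 1, 34), (b, 1, 7), (d, 1, 35)}

Joining P and U on C yields {(24, 1, 11), (24, 1, 4), (33, 13, 17), (33, 13, 29), (37, 19, 14), (37, 6, 14)}.
Joining (P ⨝ U) and T on C yields {(24, 1, 11, b, 34), (24, 1, 11, b, 7), (24, 1, 11, d, 35), (24, 1, 4, b, 34), (24, 1, 4, b, 7), (24, 1, 4, d, 35)}.
Keep only column(s) B, E, D (3 duplicate(s) eliminated): {(b, 1, 34), (b, 1, 7), (d, 1, 35)}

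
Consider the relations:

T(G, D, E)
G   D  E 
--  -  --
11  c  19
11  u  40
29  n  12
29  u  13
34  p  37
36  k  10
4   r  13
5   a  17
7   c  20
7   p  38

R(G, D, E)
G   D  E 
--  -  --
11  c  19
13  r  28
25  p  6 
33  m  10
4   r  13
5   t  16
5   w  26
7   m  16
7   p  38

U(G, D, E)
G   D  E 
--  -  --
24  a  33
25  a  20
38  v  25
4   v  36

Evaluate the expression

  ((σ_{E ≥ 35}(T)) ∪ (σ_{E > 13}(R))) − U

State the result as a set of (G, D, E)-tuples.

{(11, c, 19), (11, u, 40), (13, r, 28), (34, p, 37), (5, t, 16), (5, w, 26), (7, m, 16), (7, p, 38)}

Filtering on E ≥ 35 leaves {(11, u, 40), (34, p, 37), (7, p, 38)}.
Filtering on E > 13 leaves {(11, c, 19), (13, r, 28), (5, t, 16), (5, w, 26), (7, m, 16), (7, p, 38)}.
Set union of the two operands is {(11, c, 19), (11, u, 40), (13, r, 28), (34, p, 37), (5, t, 16), (5, w, 26), (7, m, 16), (7, p, 38)}.
Set difference of the two operands is {(11, c, 19), (11, u, 40), (13, r, 28), (34, p, 37), (5, t, 16), (5, w, 26), (7, m, 16), (7, p, 38)}.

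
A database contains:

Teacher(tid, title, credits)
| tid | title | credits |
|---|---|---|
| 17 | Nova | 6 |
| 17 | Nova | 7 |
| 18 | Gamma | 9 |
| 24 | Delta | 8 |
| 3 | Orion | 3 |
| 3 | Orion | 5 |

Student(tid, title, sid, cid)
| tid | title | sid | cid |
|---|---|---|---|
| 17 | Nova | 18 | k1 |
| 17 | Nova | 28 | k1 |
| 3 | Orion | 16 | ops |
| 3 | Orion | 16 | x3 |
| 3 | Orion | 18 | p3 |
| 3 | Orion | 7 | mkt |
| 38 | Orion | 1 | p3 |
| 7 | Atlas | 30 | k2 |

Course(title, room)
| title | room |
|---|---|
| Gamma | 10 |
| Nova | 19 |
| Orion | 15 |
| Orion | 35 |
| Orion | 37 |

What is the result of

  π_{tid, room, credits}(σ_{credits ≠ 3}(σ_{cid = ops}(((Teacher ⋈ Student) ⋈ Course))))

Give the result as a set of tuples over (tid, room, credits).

{(3, 15, 5), (3, 35, 5), (3, 37, 5)}

Teacher ⋈ Student (natural join on tid, title): {(17, Nova, 6, 18, k1), (17, Nova, 6, 28, k1), (17, Nova, 7, 18, k1), (17, Nova, 7, 28, k1), (3, Orion, 3, 16, ops), (3, Orion, 3, 16, x3), (3, Orion, 3, 18, p3), (3, Orion, 3, 7, mkt), (3, Orion, 5, 16, ops), (3, Orion, 5, 16, x3), (3, Orion, 5, 18, p3), (3, Orion, 5, 7, mkt)}
(Teacher ⋈ Student) ⋈ Course (natural join on title): {(17, Nova, 6, 18, k1, 19), (17, Nova, 6, 28, k1, 19), (17, Nova, 7, 18, k1, 19), (17, Nova, 7, 28, k1, 19), (3, Orion, 3, 16, ops, 15), (3, Orion, 3, 16, ops, 35), (3, Orion, 3, 16, ops, 37), (3, Orion, 3, 16, x3, 15), (3, Orion, 3, 16, x3, 35), (3, Orion, 3, 16, x3, 37), (3, Orion, 3, 18, p3, 15), (3, Orion, 3, 18, p3, 35), (3, Orion, 3, 18, p3, 37), (3, Orion, 3, 7, mkt, 15), (3, Orion, 3, 7, mkt, 35), (3, Orion, 3, 7, mkt, 37), (3, Orion, 5, 16, ops, 15), (3, Orion, 5, 16, ops, 35), (3, Orion, 5, 16, ops, 37), (3, Orion, 5, 16, x3, 15), (3, Orion, 5, 16, x3, 35), (3, Orion, 5, 16, x3, 37), (3, Orion, 5, 18, p3, 15), (3, Orion, 5, 18, p3, 35), (3, Orion, 5, 18, p3, 37), (3, Orion, 5, 7, mkt, 15), (3, Orion, 5, 7, mkt, 35), (3, Orion, 5, 7, mkt, 37)}
Apply σ_{cid = ops}; surviving tuples: {(3, Orion, 3, 16, ops, 15), (3, Orion, 3, 16, ops, 35), (3, Orion, 3, 16, ops, 37), (3, Orion, 5, 16, ops, 15), (3, Orion, 5, 16, ops, 35), (3, Orion, 5, 16, ops, 37)}
Apply σ_{credits ≠ 3}; surviving tuples: {(3, Orion, 5, 16, ops, 15), (3, Orion, 5, 16, ops, 35), (3, Orion, 5, 16, ops, 37)}
Projecting to tid, room, credits: {(3, 15, 5), (3, 35, 5), (3, 37, 5)}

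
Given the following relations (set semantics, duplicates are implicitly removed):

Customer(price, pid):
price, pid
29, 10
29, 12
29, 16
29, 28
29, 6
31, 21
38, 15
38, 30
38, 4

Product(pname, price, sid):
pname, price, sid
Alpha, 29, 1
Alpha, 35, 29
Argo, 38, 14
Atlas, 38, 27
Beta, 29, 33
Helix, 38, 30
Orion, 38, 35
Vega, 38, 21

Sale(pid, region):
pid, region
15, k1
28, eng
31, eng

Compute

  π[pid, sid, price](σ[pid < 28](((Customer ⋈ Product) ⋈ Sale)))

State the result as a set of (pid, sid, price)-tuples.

{(15, 14, 38), (15, 21, 38), (15, 27, 38), (15, 30, 38), (15, 35, 38)}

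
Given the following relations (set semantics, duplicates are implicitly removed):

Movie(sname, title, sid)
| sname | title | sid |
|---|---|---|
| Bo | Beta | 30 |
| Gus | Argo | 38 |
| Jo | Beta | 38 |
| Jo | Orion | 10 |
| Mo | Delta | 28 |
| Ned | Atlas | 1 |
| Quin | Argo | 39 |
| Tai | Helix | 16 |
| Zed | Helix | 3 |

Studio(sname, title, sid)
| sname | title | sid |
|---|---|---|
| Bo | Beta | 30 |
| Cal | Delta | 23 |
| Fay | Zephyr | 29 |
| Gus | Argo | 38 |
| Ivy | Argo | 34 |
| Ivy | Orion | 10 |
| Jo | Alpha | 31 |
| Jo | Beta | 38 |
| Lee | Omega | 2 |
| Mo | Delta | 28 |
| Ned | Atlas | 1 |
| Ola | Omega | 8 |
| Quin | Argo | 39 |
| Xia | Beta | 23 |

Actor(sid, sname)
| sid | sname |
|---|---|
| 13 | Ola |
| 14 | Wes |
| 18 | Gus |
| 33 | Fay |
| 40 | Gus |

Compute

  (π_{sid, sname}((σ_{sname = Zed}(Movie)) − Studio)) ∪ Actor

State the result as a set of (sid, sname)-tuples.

{(13, Ola), (14, Wes), (18, Gus), (3, Zed), (33, Fay), (40, Gus)}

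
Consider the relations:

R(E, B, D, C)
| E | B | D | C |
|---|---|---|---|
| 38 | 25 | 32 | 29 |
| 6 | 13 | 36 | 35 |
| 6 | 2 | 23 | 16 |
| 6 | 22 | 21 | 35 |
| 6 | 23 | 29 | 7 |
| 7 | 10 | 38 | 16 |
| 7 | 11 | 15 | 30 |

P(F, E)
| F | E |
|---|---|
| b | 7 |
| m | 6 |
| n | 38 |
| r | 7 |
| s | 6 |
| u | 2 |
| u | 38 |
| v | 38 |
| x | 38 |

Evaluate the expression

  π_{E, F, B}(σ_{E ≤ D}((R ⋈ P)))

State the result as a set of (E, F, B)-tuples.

{(6, m, 13), (6, m, 2), (6, m, 22), (6, m, 23), (6, s, 13), (6, s, 2), (6, s, 22), (6, s, 23), (7, b, 10), (7, b, 11), (7, r, 10), (7, r, 11)}

Joining R and P on E yields {(38, 25, 32, 29, n), (38, 25, 32, 29, u), (38, 25, 32, 29, v), (38, 25, 32, 29, x), (6, 13, 36, 35, m), (6, 13, 36, 35, s), (6, 2, 23, 16, m), (6, 2, 23, 16, s), (6, 22, 21, 35, m), (6, 22, 21, 35, s), (6, 23, 29, 7, m), (6, 23, 29, 7, s), (7, 10, 38, 16, b), (7, 10, 38, 16, r), (7, 11, 15, 30, b), (7, 11, 15, 30, r)}.
Apply σ_{E ≤ D}; surviving tuples: {(6, 13, 36, 35, m), (6, 13, 36, 35, s), (6, 2, 23, 16, m), (6, 2, 23, 16, s), (6, 22, 21, 35, m), (6, 22, 21, 35, s), (6, 23, 29, 7, m), (6, 23, 29, 7, s), (7, 10, 38, 16, b), (7, 10, 38, 16, r), (7, 11, 15, 30, b), (7, 11, 15, 30, r)}
Projecting to E, F, B: {(6, m, 13), (6, m, 2), (6, m, 22), (6, m, 23), (6, s, 13), (6, s, 2), (6, s, 22), (6, s, 23), (7, b, 10), (7, b, 11), (7, r, 10), (7, r, 11)}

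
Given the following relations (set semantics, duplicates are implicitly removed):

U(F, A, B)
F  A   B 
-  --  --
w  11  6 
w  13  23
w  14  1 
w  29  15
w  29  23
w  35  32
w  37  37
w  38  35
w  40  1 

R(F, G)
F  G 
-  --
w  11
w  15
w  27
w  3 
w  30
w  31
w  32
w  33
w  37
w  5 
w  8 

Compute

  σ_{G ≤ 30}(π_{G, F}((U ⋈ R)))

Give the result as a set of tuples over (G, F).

U ⋈ R (natural join on F): {(w, 11, 6, 11), (w, 11, 6, 15), (w, 11, 6, 27), (w, 11, 6, 3), (w, 11, 6, 30), (w, 11, 6, 31), (w, 11, 6, 32), (w, 11, 6, 33), (w, 11, 6, 37), (w, 11, 6, 5), (w, 11, 6, 8), (w, 13, 23, 11), (w, 13, 23, 15), (w, 13, 23, 27), (w, 13, 23, 3), (w, 13, 23, 30), (w, 13, 23, 31), (w, 13, 23, 32), (w, 13, 23, 33), (w, 13, 23, 37), (w, 13, 23, 5), (w, 13, 23, 8), (w, 14, 1, 11), (w, 14, 1, 15), (w, 14, 1, 27), (w, 14, 1, 3), (w, 14, 1, 30), (w, 14, 1, 31), (w, 14, 1, 32), (w, 14, 1, 33), (w, 14, 1, 37), (w, 14, 1, 5), (w, 14, 1, 8), (w, 29, 15, 11), (w, 29, 15, 15), (w, 29, 15, 27), (w, 29, 15, 3), (w, 29, 15, 30), (w, 29, 15, 31), (w, 29, 15, 32), (w, 29, 15, 33), (w, 29, 15, 37), (w, 29, 15, 5), (w, 29, 15, 8), (w, 29, 23, 11), (w, 29, 23, 15), (w, 29, 23, 27), (w, 29, 23, 3), (w, 29, 23, 30), (w, 29, 23, 31), (w, 29, 23, 32), (w, 29, 23, 33), (w, 29, 23, 37), (w, 29, 23, 5), (w, 29, 23, 8), (w, 35, 32, 11), (w, 35, 32, 15), (w, 35, 32, 27), (w, 35, 32, 3), (w, 35, 32, 30), (w, 35, 32, 31), (w, 35, 32, 32), (w, 35, 32, 33), (w, 35, 32, 37), (w, 35, 32, 5), (w, 35, 32, 8), (w, 37, 37, 11), (w, 37, 37, 15), (w, 37, 37, 27), (w, 37, 37, 3), (w, 37, 37, 30), (w, 37, 37, 31), (w, 37, 37, 32), (w, 37, 37, 33), (w, 37, 37, 37), (w, 37, 37, 5), (w, 37, 37, 8), (w, 38, 35, 11), (w, 38, 35, 15), (w, 38, 35, 27), (w, 38, 35, 3), (w, 38, 35, 30), (w, 38, 35, 31), (w, 38, 35, 32), (w, 38, 35, 33), (w, 38, 35, 37), (w, 38, 35, 5), (w, 38, 35, 8), (w, 40, 1, 11), (w, 40, 1, 15), (w, 40, 1, 27), (w, 40, 1, 3), (w, 40, 1, 30), (w, 40, 1, 31), (w, 40, 1, 32), (w, 40, 1, 33), (w, 40, 1, 37), (w, 40, 1, 5), (w, 40, 1, 8)}
π_{G, F} gives {(11, w), (15, w), (27, w), (3, w), (30, w), (31, w), (32, w), (33, w), (37, w), (5, w), (8, w)} (88 duplicate(s) eliminated).
Apply σ_{G ≤ 30}; surviving tuples: {(11, w), (15, w), (27, w), (3, w), (30, w), (5, w), (8, w)}

{(11, w), (15, w), (27, w), (3, w), (30, w), (5, w), (8, w)}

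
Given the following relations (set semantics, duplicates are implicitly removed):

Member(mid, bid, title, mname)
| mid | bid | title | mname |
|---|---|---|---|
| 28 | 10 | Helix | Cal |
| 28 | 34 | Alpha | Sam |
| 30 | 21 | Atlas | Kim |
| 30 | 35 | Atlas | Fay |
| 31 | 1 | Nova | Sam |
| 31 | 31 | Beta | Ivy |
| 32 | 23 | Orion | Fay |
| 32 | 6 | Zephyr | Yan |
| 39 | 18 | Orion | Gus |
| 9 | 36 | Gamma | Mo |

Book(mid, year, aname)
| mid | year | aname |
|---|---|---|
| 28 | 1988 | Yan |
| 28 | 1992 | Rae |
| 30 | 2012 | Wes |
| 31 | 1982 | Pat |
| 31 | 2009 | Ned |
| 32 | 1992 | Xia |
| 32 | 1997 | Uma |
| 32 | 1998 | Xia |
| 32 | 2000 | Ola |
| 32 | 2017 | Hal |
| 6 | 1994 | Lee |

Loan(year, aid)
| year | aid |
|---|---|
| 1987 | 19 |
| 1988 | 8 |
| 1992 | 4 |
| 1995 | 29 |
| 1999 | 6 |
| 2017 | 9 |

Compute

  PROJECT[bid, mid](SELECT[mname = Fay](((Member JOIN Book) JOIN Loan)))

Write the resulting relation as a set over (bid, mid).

Natural join on mid: {(28, 10, Helix, Cal, 1988, Yan), (28, 10, Helix, Cal, 1992, Rae), (28, 34, Alpha, Sam, 1988, Yan), (28, 34, Alpha, Sam, 1992, Rae), (30, 21, Atlas, Kim, 2012, Wes), (30, 35, Atlas, Fay, 2012, Wes), (31, 1, Nova, Sam, 1982, Pat), (31, 1, Nova, Sam, 2009, Ned), (31, 31, Beta, Ivy, 1982, Pat), (31, 31, Beta, Ivy, 2009, Ned), (32, 23, Orion, Fay, 1992, Xia), (32, 23, Orion, Fay, 1997, Uma), (32, 23, Orion, Fay, 1998, Xia), (32, 23, Orion, Fay, 2000, Ola), (32, 23, Orion, Fay, 2017, Hal), (32, 6, Zephyr, Yan, 1992, Xia), (32, 6, Zephyr, Yan, 1997, Uma), (32, 6, Zephyr, Yan, 1998, Xia), (32, 6, Zephyr, Yan, 2000, Ola), (32, 6, Zephyr, Yan, 2017, Hal)}
Natural join on year: {(28, 10, Helix, Cal, 1988, Yan, 8), (28, 10, Helix, Cal, 1992, Rae, 4), (28, 34, Alpha, Sam, 1988, Yan, 8), (28, 34, Alpha, Sam, 1992, Rae, 4), (32, 23, Orion, Fay, 1992, Xia, 4), (32, 23, Orion, Fay, 2017, Hal, 9), (32, 6, Zephyr, Yan, 1992, Xia, 4), (32, 6, Zephyr, Yan, 2017, Hal, 9)}
σ[mname = Fay]: keep tuples satisfying mname = Fay → {(32, 23, Orion, Fay, 1992, Xia, 4), (32, 23, Orion, Fay, 2017, Hal, 9)}
π_{bid, mid} gives {(23, 32)} (1 duplicate(s) eliminated).

{(23, 32)}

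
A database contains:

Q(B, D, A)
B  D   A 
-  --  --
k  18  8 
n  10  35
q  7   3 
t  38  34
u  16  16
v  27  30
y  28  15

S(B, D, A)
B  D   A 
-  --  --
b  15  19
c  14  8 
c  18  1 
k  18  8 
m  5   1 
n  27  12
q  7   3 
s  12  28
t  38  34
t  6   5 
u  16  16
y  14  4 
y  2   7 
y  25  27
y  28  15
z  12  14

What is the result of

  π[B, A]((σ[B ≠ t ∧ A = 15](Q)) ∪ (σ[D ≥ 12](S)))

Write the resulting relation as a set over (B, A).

{(b, 19), (c, 1), (c, 8), (k, 8), (n, 12), (s, 28), (t, 34), (u, 16), (y, 15), (y, 27), (y, 4), (z, 14)}

Apply σ_{B ≠ t ∧ A = 15}; surviving tuples: {(y, 28, 15)}
Apply σ_{D ≥ 12}; surviving tuples: {(b, 15, 19), (c, 14, 8), (c, 18, 1), (k, 18, 8), (n, 27, 12), (s, 12, 28), (t, 38, 34), (u, 16, 16), (y, 14, 4), (y, 25, 27), (y, 28, 15), (z, 12, 14)}
Union: {(y, 28, 15)} with {(b, 15, 19), (c, 14, 8), (c, 18, 1), (k, 18, 8), (n, 27, 12), (s, 12, 28), (t, 38, 34), (u, 16, 16), (y, 14, 4), (y, 25, 27), (y, 28, 15), (z, 12, 14)} → {(b, 15, 19), (c, 14, 8), (c, 18, 1), (k, 18, 8), (n, 27, 12), (s, 12, 28), (t, 38, 34), (u, 16, 16), (y, 14, 4), (y, 25, 27), (y, 28, 15), (z, 12, 14)}
Projecting to B, A: {(b, 19), (c, 1), (c, 8), (k, 8), (n, 12), (s, 28), (t, 34), (u, 16), (y, 15), (y, 27), (y, 4), (z, 14)}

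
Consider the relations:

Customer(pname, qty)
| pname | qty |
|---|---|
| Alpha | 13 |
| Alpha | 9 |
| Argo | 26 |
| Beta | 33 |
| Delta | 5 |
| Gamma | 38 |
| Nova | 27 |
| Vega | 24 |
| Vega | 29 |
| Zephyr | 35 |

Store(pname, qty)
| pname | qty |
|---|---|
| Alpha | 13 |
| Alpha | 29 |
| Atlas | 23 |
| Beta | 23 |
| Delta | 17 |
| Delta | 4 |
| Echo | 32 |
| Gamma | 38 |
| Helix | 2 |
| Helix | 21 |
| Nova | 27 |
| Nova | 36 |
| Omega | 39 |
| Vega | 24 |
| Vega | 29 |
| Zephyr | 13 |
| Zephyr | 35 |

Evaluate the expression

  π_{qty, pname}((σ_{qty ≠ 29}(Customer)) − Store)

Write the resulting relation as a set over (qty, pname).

{(26, Argo), (33, Beta), (5, Delta), (9, Alpha)}

Filtering on qty ≠ 29 leaves {(Alpha, 13), (Alpha, 9), (Argo, 26), (Beta, 33), (Delta, 5), (Gamma, 38), (Nova, 27), (Vega, 24), (Zephyr, 35)}.
Difference: {(Alpha, 13), (Alpha, 9), (Argo, 26), (Beta, 33), (Delta, 5), (Gamma, 38), (Nova, 27), (Vega, 24), (Zephyr, 35)} with {(Alpha, 13), (Alpha, 29), (Atlas, 23), (Beta, 23), (Delta, 17), (Delta, 4), (Echo, 32), (Gamma, 38), (Helix, 2), (Helix, 21), (Nova, 27), (Nova, 36), (Omega, 39), (Vega, 24), (Vega, 29), (Zephyr, 13), (Zephyr, 35)} → {(Alpha, 9), (Argo, 26), (Beta, 33), (Delta, 5)}
Keep only column(s) qty, pname: {(26, Argo), (33, Beta), (5, Delta), (9, Alpha)}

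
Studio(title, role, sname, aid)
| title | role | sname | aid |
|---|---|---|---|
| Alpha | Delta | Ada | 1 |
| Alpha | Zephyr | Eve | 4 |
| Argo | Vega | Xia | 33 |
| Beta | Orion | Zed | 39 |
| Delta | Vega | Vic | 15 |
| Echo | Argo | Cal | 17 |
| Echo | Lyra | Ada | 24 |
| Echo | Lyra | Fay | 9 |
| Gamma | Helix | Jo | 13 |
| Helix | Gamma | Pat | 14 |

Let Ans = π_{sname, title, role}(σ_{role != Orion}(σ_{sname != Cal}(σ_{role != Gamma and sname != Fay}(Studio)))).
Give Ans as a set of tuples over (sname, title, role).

{(Ada, Alpha, Delta), (Ada, Echo, Lyra), (Eve, Alpha, Zephyr), (Jo, Gamma, Helix), (Vic, Delta, Vega), (Xia, Argo, Vega)}

σ[role != Gamma and sname != Fay]: keep tuples satisfying role != Gamma and sname != Fay → {(Alpha, Delta, Ada, 1), (Alpha, Zephyr, Eve, 4), (Argo, Vega, Xia, 33), (Beta, Orion, Zed, 39), (Delta, Vega, Vic, 15), (Echo, Argo, Cal, 17), (Echo, Lyra, Ada, 24), (Gamma, Helix, Jo, 13)}
σ[sname != Cal]: keep tuples satisfying sname != Cal → {(Alpha, Delta, Ada, 1), (Alpha, Zephyr, Eve, 4), (Argo, Vega, Xia, 33), (Beta, Orion, Zed, 39), (Delta, Vega, Vic, 15), (Echo, Lyra, Ada, 24), (Gamma, Helix, Jo, 13)}
σ[role != Orion]: keep tuples satisfying role != Orion → {(Alpha, Delta, Ada, 1), (Alpha, Zephyr, Eve, 4), (Argo, Vega, Xia, 33), (Delta, Vega, Vic, 15), (Echo, Lyra, Ada, 24), (Gamma, Helix, Jo, 13)}
Keep only column(s) sname, title, role: {(Ada, Alpha, Delta), (Ada, Echo, Lyra), (Eve, Alpha, Zephyr), (Jo, Gamma, Helix), (Vic, Delta, Vega), (Xia, Argo, Vega)}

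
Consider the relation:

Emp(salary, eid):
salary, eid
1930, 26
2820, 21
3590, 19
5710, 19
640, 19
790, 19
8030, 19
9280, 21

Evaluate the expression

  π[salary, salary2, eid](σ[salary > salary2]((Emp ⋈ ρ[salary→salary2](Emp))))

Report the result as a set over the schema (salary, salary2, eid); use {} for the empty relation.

ρ[salary→salary2]: schema becomes (salary2, eid); tuples unchanged.
Natural join on eid: {(1930, 26, 1930), (2820, 21, 2820), (2820, 21, 9280), (3590, 19, 3590), (3590, 19, 5710), (3590, 19, 640), (3590, 19, 790), (3590, 19, 8030), (5710, 19, 3590), (5710, 19, 5710), (5710, 19, 640), (5710, 19, 790), (5710, 19, 8030), (640, 19, 3590), (640, 19, 5710), (640, 19, 640), (640, 19, 790), (640, 19, 8030), (790, 19, 3590), (790, 19, 5710), (790, 19, 640), (790, 19, 790), (790, 19, 8030), (8030, 19, 3590), (8030, 19, 5710), (8030, 19, 640), (8030, 19, 790), (8030, 19, 8030), (9280, 21, 2820), (9280, 21, 9280)}
Filtering on salary > salary2 leaves {(3590, 19, 640), (3590, 19, 790), (5710, 19, 3590), (5710, 19, 640), (5710, 19, 790), (790, 19, 640), (8030, 19, 3590), (8030, 19, 5710), (8030, 19, 640), (8030, 19, 790), (9280, 21, 2820)}.
π_{salary, salary2, eid} gives {(3590, 640, 19), (3590, 790, 19), (5710, 3590, 19), (5710, 640, 19), (5710, 790, 19), (790, 640, 19), (8030, 3590, 19), (8030, 5710, 19), (8030, 640, 19), (8030, 790, 19), (9280, 2820, 21)}.

{(3590, 640, 19), (3590, 790, 19), (5710, 3590, 19), (5710, 640, 19), (5710, 790, 19), (790, 640, 19), (8030, 3590, 19), (8030, 5710, 19), (8030, 640, 19), (8030, 790, 19), (9280, 2820, 21)}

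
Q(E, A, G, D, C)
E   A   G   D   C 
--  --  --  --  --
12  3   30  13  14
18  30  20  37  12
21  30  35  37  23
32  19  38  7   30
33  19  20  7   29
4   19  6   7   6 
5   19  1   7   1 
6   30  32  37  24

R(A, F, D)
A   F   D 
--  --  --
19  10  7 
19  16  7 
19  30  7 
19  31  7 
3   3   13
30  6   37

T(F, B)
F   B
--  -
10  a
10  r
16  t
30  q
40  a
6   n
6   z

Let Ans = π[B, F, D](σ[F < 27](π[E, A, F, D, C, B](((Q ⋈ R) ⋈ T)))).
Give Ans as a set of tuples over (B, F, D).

{(a, 10, 7), (n, 6, 37), (r, 10, 7), (t, 16, 7), (z, 6, 37)}

Joining Q and R on A, D yields {(12, 3, 30, 13, 14, 3), (18, 30, 20, 37, 12, 6), (21, 30, 35, 37, 23, 6), (32, 19, 38, 7, 30, 10), (32, 19, 38, 7, 30, 16), (32, 19, 38, 7, 30, 30), (32, 19, 38, 7, 30, 31), (33, 19, 20, 7, 29, 10), (33, 19, 20, 7, 29, 16), (33, 19, 20, 7, 29, 30), (33, 19, 20, 7, 29, 31), (4, 19, 6, 7, 6, 10), (4, 19, 6, 7, 6, 16), (4, 19, 6, 7, 6, 30), (4, 19, 6, 7, 6, 31), (5, 19, 1, 7, 1, 10), (5, 19, 1, 7, 1, 16), (5, 19, 1, 7, 1, 30), (5, 19, 1, 7, 1, 31), (6, 30, 32, 37, 24, 6)}.
Joining (Q ⋈ R) and T on F yields {(18, 30, 20, 37, 12, 6, n), (18, 30, 20, 37, 12, 6, z), (21, 30, 35, 37, 23, 6, n), (21, 30, 35, 37, 23, 6, z), (32, 19, 38, 7, 30, 10, a), (32, 19, 38, 7, 30, 10, r), (32, 19, 38, 7, 30, 16, t), (32, 19, 38, 7, 30, 30, q), (33, 19, 20, 7, 29, 10, a), (33, 19, 20, 7, 29, 10, r), (33, 19, 20, 7, 29, 16, t), (33, 19, 20, 7, 29, 30, q), (4, 19, 6, 7, 6, 10, a), (4, 19, 6, 7, 6, 10, r), (4, 19, 6, 7, 6, 16, t), (4, 19, 6, 7, 6, 30, q), (5, 19, 1, 7, 1, 10, a), (5, 19, 1, 7, 1, 10, r), (5, 19, 1, 7, 1, 16, t), (5, 19, 1, 7, 1, 30, q), (6, 30, 32, 37, 24, 6, n), (6, 30, 32, 37, 24, 6, z)}.
π_{E, A, F, D, C, B} gives {(18, 30, 6, 37, 12, n), (18, 30, 6, 37, 12, z), (21, 30, 6, 37, 23, n), (21, 30, 6, 37, 23, z), (32, 19, 10, 7, 30, a), (32, 19, 10, 7, 30, r), (32, 19, 16, 7, 30, t), (32, 19, 30, 7, 30, q), (33, 19, 10, 7, 29, a), (33, 19, 10, 7, 29, r), (33, 19, 16, 7, 29, t), (33, 19, 30, 7, 29, q), (4, 19, 10, 7, 6, a), (4, 19, 10, 7, 6, r), (4, 19, 16, 7, 6, t), (4, 19, 30, 7, 6, q), (5, 19, 10, 7, 1, a), (5, 19, 10, 7, 1, r), (5, 19, 16, 7, 1, t), (5, 19, 30, 7, 1, q), (6, 30, 6, 37, 24, n), (6, 30, 6, 37, 24, z)}.
Apply σ_{F < 27}; surviving tuples: {(18, 30, 6, 37, 12, n), (18, 30, 6, 37, 12, z), (21, 30, 6, 37, 23, n), (21, 30, 6, 37, 23, z), (32, 19, 10, 7, 30, a), (32, 19, 10, 7, 30, r), (32, 19, 16, 7, 30, t), (33, 19, 10, 7, 29, a), (33, 19, 10, 7, 29, r), (33, 19, 16, 7, 29, t), (4, 19, 10, 7, 6, a), (4, 19, 10, 7, 6, r), (4, 19, 16, 7, 6, t), (5, 19, 10, 7, 1, a), (5, 19, 10, 7, 1, r), (5, 19, 16, 7, 1, t), (6, 30, 6, 37, 24, n), (6, 30, 6, 37, 24, z)}
π_{B, F, D} gives {(a, 10, 7), (n, 6, 37), (r, 10, 7), (t, 16, 7), (z, 6, 37)} (13 duplicate(s) eliminated).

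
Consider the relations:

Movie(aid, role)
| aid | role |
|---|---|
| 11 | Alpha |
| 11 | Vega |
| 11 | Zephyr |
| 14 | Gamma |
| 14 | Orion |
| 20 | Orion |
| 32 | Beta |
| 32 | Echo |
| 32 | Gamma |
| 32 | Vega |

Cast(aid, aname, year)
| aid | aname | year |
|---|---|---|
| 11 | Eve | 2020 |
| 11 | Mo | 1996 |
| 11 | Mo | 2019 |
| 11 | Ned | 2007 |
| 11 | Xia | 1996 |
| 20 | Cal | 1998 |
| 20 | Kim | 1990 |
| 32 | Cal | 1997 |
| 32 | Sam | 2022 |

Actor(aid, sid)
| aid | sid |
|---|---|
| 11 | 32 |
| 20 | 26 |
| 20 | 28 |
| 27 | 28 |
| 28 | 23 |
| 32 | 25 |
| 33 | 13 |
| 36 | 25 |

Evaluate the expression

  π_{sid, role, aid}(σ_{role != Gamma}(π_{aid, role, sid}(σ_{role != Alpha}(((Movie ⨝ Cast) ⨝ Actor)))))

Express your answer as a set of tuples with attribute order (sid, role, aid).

{(25, Beta, 32), (25, Echo, 32), (25, Vega, 32), (26, Orion, 20), (28, Orion, 20), (32, Vega, 11), (32, Zephyr, 11)}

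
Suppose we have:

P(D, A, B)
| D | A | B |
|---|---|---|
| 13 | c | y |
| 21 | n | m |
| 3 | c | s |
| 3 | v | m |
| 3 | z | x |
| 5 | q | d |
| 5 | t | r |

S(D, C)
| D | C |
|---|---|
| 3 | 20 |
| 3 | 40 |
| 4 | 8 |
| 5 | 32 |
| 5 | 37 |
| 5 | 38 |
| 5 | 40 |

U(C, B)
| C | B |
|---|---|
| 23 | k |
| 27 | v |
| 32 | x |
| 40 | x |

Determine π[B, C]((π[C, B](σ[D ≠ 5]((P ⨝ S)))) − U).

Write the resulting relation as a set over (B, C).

Joining P and S on D yields {(3, c, s, 20), (3, c, s, 40), (3, v, m, 20), (3, v, m, 40), (3, z, x, 20), (3, z, x, 40), (5, q, d, 32), (5, q, d, 37), (5, q, d, 38), (5, q, d, 40), (5, t, r, 32), (5, t, r, 37), (5, t, r, 38), (5, t, r, 40)}.
Apply σ_{D ≠ 5}; surviving tuples: {(3, c, s, 20), (3, c, s, 40), (3, v, m, 20), (3, v, m, 40), (3, z, x, 20), (3, z, x, 40)}
Projecting to C, B: {(20, m), (20, s), (20, x), (40, m), (40, s), (40, x)}
Set difference of the two operands is {(20, m), (20, s), (20, x), (40, m), (40, s)}.
Projecting to B, C: {(m, 20), (m, 40), (s, 20), (s, 40), (x, 20)}

{(m, 20), (m, 40), (s, 20), (s, 40), (x, 20)}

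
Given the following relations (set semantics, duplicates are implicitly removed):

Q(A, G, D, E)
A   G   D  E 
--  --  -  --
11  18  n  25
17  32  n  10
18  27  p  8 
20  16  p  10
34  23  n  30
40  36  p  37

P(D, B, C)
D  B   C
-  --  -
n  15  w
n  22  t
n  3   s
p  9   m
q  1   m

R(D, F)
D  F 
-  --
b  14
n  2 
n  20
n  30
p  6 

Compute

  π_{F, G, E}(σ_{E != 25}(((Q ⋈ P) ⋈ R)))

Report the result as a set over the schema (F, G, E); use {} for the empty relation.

Q ⋈ P (natural join on D): {(11, 18, n, 25, 15, w), (11, 18, n, 25, 22, t), (11, 18, n, 25, 3, s), (17, 32, n, 10, 15, w), (17, 32, n, 10, 22, t), (17, 32, n, 10, 3, s), (18, 27, p, 8, 9, m), (20, 16, p, 10, 9, m), (34, 23, n, 30, 15, w), (34, 23, n, 30, 22, t), (34, 23, n, 30, 3, s), (40, 36, p, 37, 9, m)}
(Q ⋈ P) ⋈ R (natural join on D): {(11, 18, n, 25, 15, w, 2), (11, 18, n, 25, 15, w, 20), (11, 18, n, 25, 15, w, 30), (11, 18, n, 25, 22, t, 2), (11, 18, n, 25, 22, t, 20), (11, 18, n, 25, 22, t, 30), (11, 18, n, 25, 3, s, 2), (11, 18, n, 25, 3, s, 20), (11, 18, n, 25, 3, s, 30), (17, 32, n, 10, 15, w, 2), (17, 32, n, 10, 15, w, 20), (17, 32, n, 10, 15, w, 30), (17, 32, n, 10, 22, t, 2), (17, 32, n, 10, 22, t, 20), (17, 32, n, 10, 22, t, 30), (17, 32, n, 10, 3, s, 2), (17, 32, n, 10, 3, s, 20), (17, 32, n, 10, 3, s, 30), (18, 27, p, 8, 9, m, 6), (20, 16, p, 10, 9, m, 6), (34, 23, n, 30, 15, w, 2), (34, 23, n, 30, 15, w, 20), (34, 23, n, 30, 15, w, 30), (34, 23, n, 30, 22, t, 2), (34, 23, n, 30, 22, t, 20), (34, 23, n, 30, 22, t, 30), (34, 23, n, 30, 3, s, 2), (34, 23, n, 30, 3, s, 20), (34, 23, n, 30, 3, s, 30), (40, 36, p, 37, 9, m, 6)}
Filtering on E != 25 leaves {(17, 32, n, 10, 15, w, 2), (17, 32, n, 10, 15, w, 20), (17, 32, n, 10, 15, w, 30), (17, 32, n, 10, 22, t, 2), (17, 32, n, 10, 22, t, 20), (17, 32, n, 10, 22, t, 30), (17, 32, n, 10, 3, s, 2), (17, 32, n, 10, 3, s, 20), (17, 32, n, 10, 3, s, 30), (18, 27, p, 8, 9, m, 6), (20, 16, p, 10, 9, m, 6), (34, 23, n, 30, 15, w, 2), (34, 23, n, 30, 15, w, 20), (34, 23, n, 30, 15, w, 30), (34, 23, n, 30, 22, t, 2), (34, 23, n, 30, 22, t, 20), (34, 23, n, 30, 22, t, 30), (34, 23, n, 30, 3, s, 2), (34, 23, n, 30, 3, s, 20), (34, 23, n, 30, 3, s, 30), (40, 36, p, 37, 9, m, 6)}.
π[F, G, E]: project onto (F, G, E) (12 duplicate(s) eliminated) → {(2, 23, 30), (2, 32, 10), (20, 23, 30), (20, 32, 10), (30, 23, 30), (30, 32, 10), (6, 16, 10), (6, 27, 8), (6, 36, 37)}

{(2, 23, 30), (2, 32, 10), (20, 23, 30), (20, 32, 10), (30, 23, 30), (30, 32, 10), (6, 16, 10), (6, 27, 8), (6, 36, 37)}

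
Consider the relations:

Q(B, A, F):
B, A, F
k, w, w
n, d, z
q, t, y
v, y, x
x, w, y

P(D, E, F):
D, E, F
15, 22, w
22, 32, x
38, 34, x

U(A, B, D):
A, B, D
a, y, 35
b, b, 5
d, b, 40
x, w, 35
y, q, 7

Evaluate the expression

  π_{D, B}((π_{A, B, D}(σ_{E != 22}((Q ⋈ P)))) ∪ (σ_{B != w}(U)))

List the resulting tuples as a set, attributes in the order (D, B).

Natural join on F: {(k, w, w, 15, 22), (v, y, x, 22, 32), (v, y, x, 38, 34)}
Filtering on E != 22 leaves {(v, y, x, 22, 32), (v, y, x, 38, 34)}.
Keep only column(s) A, B, D: {(y, v, 22), (y, v, 38)}
Filtering on B != w leaves {(a, y, 35), (b, b, 5), (d, b, 40), (y, q, 7)}.
Union: {(y, v, 22), (y, v, 38)} with {(a, y, 35), (b, b, 5), (d, b, 40), (y, q, 7)} → {(a, y, 35), (b, b, 5), (d, b, 40), (y, q, 7), (y, v, 22), (y, v, 38)}
Keep only column(s) D, B: {(22, v), (35, y), (38, v), (40, b), (5, b), (7, q)}

{(22, v), (35, y), (38, v), (40, b), (5, b), (7, q)}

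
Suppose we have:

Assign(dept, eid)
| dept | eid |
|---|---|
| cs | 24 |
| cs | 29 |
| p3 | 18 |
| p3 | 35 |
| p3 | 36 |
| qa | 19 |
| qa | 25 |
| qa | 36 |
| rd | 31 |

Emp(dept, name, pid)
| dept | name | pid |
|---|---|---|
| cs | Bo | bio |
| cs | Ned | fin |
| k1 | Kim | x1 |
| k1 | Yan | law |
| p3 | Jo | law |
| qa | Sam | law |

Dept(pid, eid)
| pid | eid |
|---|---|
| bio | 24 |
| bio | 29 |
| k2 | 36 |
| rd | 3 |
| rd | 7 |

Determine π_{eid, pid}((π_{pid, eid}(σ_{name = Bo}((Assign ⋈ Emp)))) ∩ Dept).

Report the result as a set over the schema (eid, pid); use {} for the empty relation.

{(24, bio), (29, bio)}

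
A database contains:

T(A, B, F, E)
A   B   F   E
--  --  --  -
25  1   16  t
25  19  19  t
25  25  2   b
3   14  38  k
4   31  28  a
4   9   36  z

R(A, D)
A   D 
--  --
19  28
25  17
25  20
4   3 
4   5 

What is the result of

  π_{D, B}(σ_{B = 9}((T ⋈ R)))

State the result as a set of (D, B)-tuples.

T ⋈ R (natural join on A): {(25, 1, 16, t, 17), (25, 1, 16, t, 20), (25, 19, 19, t, 17), (25, 19, 19, t, 20), (25, 25, 2, b, 17), (25, 25, 2, b, 20), (4, 31, 28, a, 3), (4, 31, 28, a, 5), (4, 9, 36, z, 3), (4, 9, 36, z, 5)}
Filtering on B = 9 leaves {(4, 9, 36, z, 3), (4, 9, 36, z, 5)}.
Keep only column(s) D, B: {(3, 9), (5, 9)}

{(3, 9), (5, 9)}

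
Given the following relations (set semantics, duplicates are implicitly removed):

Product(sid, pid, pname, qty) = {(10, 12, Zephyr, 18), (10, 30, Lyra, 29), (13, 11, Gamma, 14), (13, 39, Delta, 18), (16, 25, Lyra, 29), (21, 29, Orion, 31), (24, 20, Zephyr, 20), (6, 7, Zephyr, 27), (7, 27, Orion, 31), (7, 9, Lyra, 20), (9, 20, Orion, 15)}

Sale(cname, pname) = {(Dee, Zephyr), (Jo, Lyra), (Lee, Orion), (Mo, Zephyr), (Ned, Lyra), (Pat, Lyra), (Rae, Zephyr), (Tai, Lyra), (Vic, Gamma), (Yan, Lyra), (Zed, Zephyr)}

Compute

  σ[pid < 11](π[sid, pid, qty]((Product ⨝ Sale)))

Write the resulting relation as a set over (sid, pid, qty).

Natural join on pname: {(10, 12, Zephyr, 18, Dee), (10, 12, Zephyr, 18, Mo), (10, 12, Zephyr, 18, Rae), (10, 12, Zephyr, 18, Zed), (10, 30, Lyra, 29, Jo), (10, 30, Lyra, 29, Ned), (10, 30, Lyra, 29, Pat), (10, 30, Lyra, 29, Tai), (10, 30, Lyra, 29, Yan), (13, 11, Gamma, 14, Vic), (16, 25, Lyra, 29, Jo), (16, 25, Lyra, 29, Ned), (16, 25, Lyra, 29, Pat), (16, 25, Lyra, 29, Tai), (16, 25, Lyra, 29, Yan), (21, 29, Orion, 31, Lee), (24, 20, Zephyr, 20, Dee), (24, 20, Zephyr, 20, Mo), (24, 20, Zephyr, 20, Rae), (24, 20, Zephyr, 20, Zed), (6, 7, Zephyr, 27, Dee), (6, 7, Zephyr, 27, Mo), (6, 7, Zephyr, 27, Rae), (6, 7, Zephyr, 27, Zed), (7, 27, Orion, 31, Lee), (7, 9, Lyra, 20, Jo), (7, 9, Lyra, 20, Ned), (7, 9, Lyra, 20, Pat), (7, 9, Lyra, 20, Tai), (7, 9, Lyra, 20, Yan), (9, 20, Orion, 15, Lee)}
Keep only column(s) sid, pid, qty (21 duplicate(s) eliminated): {(10, 12, 18), (10, 30, 29), (13, 11, 14), (16, 25, 29), (21, 29, 31), (24, 20, 20), (6, 7, 27), (7, 27, 31), (7, 9, 20), (9, 20, 15)}
σ[pid < 11]: keep tuples satisfying pid < 11 → {(6, 7, 27), (7, 9, 20)}

{(6, 7, 27), (7, 9, 20)}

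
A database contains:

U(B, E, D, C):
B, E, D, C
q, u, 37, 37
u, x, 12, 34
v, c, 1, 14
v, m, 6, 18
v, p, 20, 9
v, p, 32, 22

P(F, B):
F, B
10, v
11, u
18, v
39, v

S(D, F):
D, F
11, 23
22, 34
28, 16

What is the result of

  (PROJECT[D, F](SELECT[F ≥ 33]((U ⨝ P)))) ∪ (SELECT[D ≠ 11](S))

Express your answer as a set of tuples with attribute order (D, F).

U ⋈ P (natural join on B): {(u, x, 12, 34, 11), (v, c, 1, 14, 10), (v, c, 1, 14, 18), (v, c, 1, 14, 39), (v, m, 6, 18, 10), (v, m, 6, 18, 18), (v, m, 6, 18, 39), (v, p, 20, 9, 10), (v, p, 20, 9, 18), (v, p, 20, 9, 39), (v, p, 32, 22, 10), (v, p, 32, 22, 18), (v, p, 32, 22, 39)}
Selection F ≥ 33: {(v, c, 1, 14, 39), (v, m, 6, 18, 39), (v, p, 20, 9, 39), (v, p, 32, 22, 39)}
Keep only column(s) D, F: {(1, 39), (20, 39), (32, 39), (6, 39)}
Selection D ≠ 11: {(22, 34), (28, 16)}
Union: {(1, 39), (20, 39), (32, 39), (6, 39)} with {(22, 34), (28, 16)} → {(1, 39), (20, 39), (22, 34), (28, 16), (32, 39), (6, 39)}

{(1, 39), (20, 39), (22, 34), (28, 16), (32, 39), (6, 39)}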